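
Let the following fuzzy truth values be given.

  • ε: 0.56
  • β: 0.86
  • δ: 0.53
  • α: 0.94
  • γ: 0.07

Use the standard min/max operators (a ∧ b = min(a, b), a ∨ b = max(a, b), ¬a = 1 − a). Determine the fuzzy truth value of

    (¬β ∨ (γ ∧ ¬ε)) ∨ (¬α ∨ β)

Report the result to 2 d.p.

¬β = 1 − 0.86 = 0.14
¬ε = 1 − 0.56 = 0.44
γ ∧ ¬ε = min(a, b) on (0.07, 0.44) = 0.07
¬β ∨ (γ ∧ ¬ε) = max(a, b) on (0.14, 0.07) = 0.14
¬α = 1 − 0.94 = 0.06
¬α ∨ β = max(a, b) on (0.06, 0.86) = 0.86
(¬β ∨ (γ ∧ ¬ε)) ∨ (¬α ∨ β) = max(a, b) on (0.14, 0.86) = 0.86

0.86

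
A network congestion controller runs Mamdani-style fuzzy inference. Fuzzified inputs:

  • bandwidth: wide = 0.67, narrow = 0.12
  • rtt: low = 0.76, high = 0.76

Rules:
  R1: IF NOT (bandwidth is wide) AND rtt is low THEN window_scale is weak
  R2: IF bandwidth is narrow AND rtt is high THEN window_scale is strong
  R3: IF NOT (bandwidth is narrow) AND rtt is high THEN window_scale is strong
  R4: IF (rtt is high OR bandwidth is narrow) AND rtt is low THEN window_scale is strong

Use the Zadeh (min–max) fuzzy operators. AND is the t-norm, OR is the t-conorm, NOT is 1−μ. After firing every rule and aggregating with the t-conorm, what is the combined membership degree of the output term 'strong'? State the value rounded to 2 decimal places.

0.76

R1: ¬wide=1−0.67=0.33, low=0.76; AND[min(a, b)] → w = 0.33
R2: narrow=0.12, high=0.76; AND[min(a, b)] → w = 0.12
R3: ¬narrow=1−0.12=0.88, high=0.76; AND[min(a, b)] → w = 0.76
R4: (high=0.76 OR narrow=0.12) = 0.76; AND[min(a, b)] with low=0.76 → w = 0.76
Rules with consequent 'strong': {R2, R3, R4} → strengths 0.12, 0.76, 0.76
Aggregate via t-conorm [max(a, b)]: 0.76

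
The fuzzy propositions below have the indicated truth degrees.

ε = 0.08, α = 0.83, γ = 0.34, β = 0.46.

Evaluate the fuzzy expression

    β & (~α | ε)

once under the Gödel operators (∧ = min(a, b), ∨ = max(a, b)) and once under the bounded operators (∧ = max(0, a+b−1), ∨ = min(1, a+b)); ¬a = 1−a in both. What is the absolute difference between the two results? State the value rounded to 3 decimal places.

Under Gödel:
  ~α = 1 − 0.83 = 0.17
  ~α | ε = max(a, b) on (0.17, 0.08) = 0.17
  β & (~α | ε) = min(a, b) on (0.46, 0.17) = 0.17
  → value = 0.1700
Under bounded:
  ~α = 1 − 0.83 = 0.17
  ~α | ε = min(1, a+b) on (0.17, 0.08) = 0.25
  β & (~α | ε) = max(0, a+b−1) on (0.46, 0.25) = 0.00
  → value = 0.0000
|0.1700 − 0.0000| = 0.170

0.170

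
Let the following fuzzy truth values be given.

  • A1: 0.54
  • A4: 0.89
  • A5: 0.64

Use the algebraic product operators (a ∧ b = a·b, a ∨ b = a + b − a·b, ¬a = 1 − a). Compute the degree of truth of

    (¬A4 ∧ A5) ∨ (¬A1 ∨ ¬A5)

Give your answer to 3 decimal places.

0.679

¬A4 = 1 − 0.8900 = 0.1100
¬A4 ∧ A5 = a·b on (0.1100, 0.6400) = 0.0704
¬A1 = 1 − 0.5400 = 0.4600
¬A5 = 1 − 0.6400 = 0.3600
¬A1 ∨ ¬A5 = a + b − a·b on (0.4600, 0.3600) = 0.6544
(¬A4 ∧ A5) ∨ (¬A1 ∨ ¬A5) = a + b − a·b on (0.0704, 0.6544) = 0.6787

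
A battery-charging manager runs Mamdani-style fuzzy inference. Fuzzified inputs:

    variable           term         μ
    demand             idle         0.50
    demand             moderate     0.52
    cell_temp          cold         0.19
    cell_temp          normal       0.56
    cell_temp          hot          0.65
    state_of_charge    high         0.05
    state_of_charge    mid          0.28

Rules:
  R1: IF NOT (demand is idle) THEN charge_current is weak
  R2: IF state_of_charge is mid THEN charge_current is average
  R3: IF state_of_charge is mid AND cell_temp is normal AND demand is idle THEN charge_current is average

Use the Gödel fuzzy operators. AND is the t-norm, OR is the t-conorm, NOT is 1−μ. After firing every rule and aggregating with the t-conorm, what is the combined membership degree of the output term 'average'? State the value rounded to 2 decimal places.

0.28

R1: ¬idle=1−0.50=0.50 → w = 0.50
R2: mid=0.28 → w = 0.28
R3: mid=0.28, normal=0.56, idle=0.50; AND[min(a, b)] → w = 0.28
Rules with consequent 'average': {R2, R3} → strengths 0.28, 0.28
Aggregate via t-conorm [max(a, b)]: 0.28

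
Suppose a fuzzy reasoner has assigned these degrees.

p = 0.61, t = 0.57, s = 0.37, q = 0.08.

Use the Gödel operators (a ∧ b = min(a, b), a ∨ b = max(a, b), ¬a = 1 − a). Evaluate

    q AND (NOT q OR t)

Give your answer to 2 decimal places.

0.08

NOT q = 1 − 0.08 = 0.92
NOT q OR t = max(a, b) on (0.92, 0.57) = 0.92
q AND (NOT q OR t) = min(a, b) on (0.08, 0.92) = 0.08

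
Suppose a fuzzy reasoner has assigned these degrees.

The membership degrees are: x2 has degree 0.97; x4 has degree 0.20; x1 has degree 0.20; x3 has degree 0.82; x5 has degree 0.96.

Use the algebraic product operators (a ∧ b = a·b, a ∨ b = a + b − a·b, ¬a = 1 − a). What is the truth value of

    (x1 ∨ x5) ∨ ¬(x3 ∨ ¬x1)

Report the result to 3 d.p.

0.969

x1 ∨ x5 = a + b − a·b on (0.2000, 0.9600) = 0.9680
¬x1 = 1 − 0.2000 = 0.8000
x3 ∨ ¬x1 = a + b − a·b on (0.8200, 0.8000) = 0.9640
¬(x3 ∨ ¬x1) = 1 − 0.9640 = 0.0360
(x1 ∨ x5) ∨ ¬(x3 ∨ ¬x1) = a + b − a·b on (0.9680, 0.0360) = 0.9692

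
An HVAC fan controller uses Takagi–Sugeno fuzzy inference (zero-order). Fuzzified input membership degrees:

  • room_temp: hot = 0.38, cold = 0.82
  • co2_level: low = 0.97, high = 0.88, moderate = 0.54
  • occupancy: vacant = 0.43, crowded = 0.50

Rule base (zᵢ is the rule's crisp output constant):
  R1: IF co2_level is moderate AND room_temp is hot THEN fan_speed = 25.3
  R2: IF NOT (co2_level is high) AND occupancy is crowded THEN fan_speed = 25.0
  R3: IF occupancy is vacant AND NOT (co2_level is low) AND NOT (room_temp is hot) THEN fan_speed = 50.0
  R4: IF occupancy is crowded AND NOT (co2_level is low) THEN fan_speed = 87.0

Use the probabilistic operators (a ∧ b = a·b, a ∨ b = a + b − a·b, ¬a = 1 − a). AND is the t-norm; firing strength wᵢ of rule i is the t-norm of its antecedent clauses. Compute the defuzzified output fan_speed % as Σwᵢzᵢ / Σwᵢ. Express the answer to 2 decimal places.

29.13

R1 (z=25.3): moderate=0.54, hot=0.38; AND[a·b] → w = 0.2052
R2 (z=25.0): ¬high=1−0.88=0.12, crowded=0.50; AND[a·b] → w = 0.0600
R3 (z=50.0): vacant=0.43, ¬low=1−0.97=0.03, ¬hot=1−0.38=0.62; AND[a·b] → w = 0.0080
R4 (z=87.0): crowded=0.50, ¬low=1−0.97=0.03; AND[a·b] → w = 0.0150
Weighted average = (0.2052·25.3 + 0.0600·25.0 + 0.0080·50.0 + 0.0150·87.0) / (0.2052 + 0.0600 + 0.0080 + 0.0150)
  = 8.3965 / 0.2882 = 29.13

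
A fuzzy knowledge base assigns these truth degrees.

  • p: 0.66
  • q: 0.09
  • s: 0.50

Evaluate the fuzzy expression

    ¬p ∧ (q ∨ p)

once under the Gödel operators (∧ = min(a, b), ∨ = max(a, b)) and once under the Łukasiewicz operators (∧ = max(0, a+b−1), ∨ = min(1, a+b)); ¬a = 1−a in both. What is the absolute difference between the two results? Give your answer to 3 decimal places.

0.250

Under Gödel:
  ¬p = 1 − 0.66 = 0.34
  q ∨ p = max(a, b) on (0.09, 0.66) = 0.66
  ¬p ∧ (q ∨ p) = min(a, b) on (0.34, 0.66) = 0.34
  → value = 0.3400
Under Łukasiewicz:
  ¬p = 1 − 0.66 = 0.34
  q ∨ p = min(1, a+b) on (0.09, 0.66) = 0.75
  ¬p ∧ (q ∨ p) = max(0, a+b−1) on (0.34, 0.75) = 0.09
  → value = 0.0900
|0.3400 − 0.0900| = 0.250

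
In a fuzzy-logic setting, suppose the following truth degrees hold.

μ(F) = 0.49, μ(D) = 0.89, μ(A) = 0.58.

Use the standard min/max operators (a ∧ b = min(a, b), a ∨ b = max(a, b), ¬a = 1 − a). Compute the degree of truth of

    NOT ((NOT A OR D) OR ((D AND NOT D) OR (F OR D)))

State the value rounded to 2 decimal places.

NOT A = 1 − 0.58 = 0.42
NOT A OR D = max(a, b) on (0.42, 0.89) = 0.89
NOT D = 1 − 0.89 = 0.11
D AND NOT D = min(a, b) on (0.89, 0.11) = 0.11
F OR D = max(a, b) on (0.49, 0.89) = 0.89
(D AND NOT D) OR (F OR D) = max(a, b) on (0.11, 0.89) = 0.89
(NOT A OR D) OR ((D AND NOT D) OR (F OR D)) = max(a, b) on (0.89, 0.89) = 0.89
NOT ((NOT A OR D) OR ((D AND NOT D) OR (F OR D))) = 1 − 0.89 = 0.11

0.11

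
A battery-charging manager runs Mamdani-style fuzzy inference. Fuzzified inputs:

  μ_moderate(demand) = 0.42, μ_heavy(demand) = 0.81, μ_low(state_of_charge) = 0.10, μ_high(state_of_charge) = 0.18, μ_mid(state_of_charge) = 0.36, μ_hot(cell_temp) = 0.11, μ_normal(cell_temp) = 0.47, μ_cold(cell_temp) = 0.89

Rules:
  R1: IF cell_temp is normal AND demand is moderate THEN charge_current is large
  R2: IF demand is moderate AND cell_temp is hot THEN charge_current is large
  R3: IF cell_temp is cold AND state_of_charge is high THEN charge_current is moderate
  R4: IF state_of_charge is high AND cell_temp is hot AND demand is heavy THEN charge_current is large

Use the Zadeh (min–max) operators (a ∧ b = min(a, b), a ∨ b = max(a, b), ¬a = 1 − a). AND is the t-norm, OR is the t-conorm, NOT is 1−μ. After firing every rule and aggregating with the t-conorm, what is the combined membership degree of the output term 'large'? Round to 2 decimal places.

0.42

R1: normal=0.47, moderate=0.42; AND[min(a, b)] → w = 0.42
R2: moderate=0.42, hot=0.11; AND[min(a, b)] → w = 0.11
R3: cold=0.89, high=0.18; AND[min(a, b)] → w = 0.18
R4: high=0.18, hot=0.11, heavy=0.81; AND[min(a, b)] → w = 0.11
Rules with consequent 'large': {R1, R2, R4} → strengths 0.42, 0.11, 0.11
Aggregate via t-conorm [max(a, b)]: 0.42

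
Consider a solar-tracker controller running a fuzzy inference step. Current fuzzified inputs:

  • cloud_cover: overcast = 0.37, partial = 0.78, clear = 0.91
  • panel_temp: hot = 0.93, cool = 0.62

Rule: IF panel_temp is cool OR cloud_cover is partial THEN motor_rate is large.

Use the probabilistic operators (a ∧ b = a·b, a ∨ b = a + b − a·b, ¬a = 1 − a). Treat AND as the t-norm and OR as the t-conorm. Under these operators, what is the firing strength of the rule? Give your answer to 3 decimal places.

firing strength: cool=0.62, partial=0.78; OR[a + b − a·b] → w = 0.9164

0.916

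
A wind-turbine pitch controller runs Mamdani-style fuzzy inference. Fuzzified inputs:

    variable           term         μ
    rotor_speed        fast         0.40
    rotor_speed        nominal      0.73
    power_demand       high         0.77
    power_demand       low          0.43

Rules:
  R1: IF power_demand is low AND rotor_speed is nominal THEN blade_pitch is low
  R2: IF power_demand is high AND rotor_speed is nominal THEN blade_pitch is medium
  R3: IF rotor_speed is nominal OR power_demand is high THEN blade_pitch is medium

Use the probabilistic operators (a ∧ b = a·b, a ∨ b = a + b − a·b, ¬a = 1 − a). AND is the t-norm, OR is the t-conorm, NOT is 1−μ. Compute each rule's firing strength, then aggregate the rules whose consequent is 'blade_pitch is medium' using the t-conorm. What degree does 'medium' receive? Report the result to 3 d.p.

R1: low=0.43, nominal=0.73; AND[a·b] → w = 0.3139
R2: high=0.77, nominal=0.73; AND[a·b] → w = 0.5621
R3: nominal=0.73, high=0.77; OR[a + b − a·b] → w = 0.9379
Rules with consequent 'medium': {R2, R3} → strengths 0.5621, 0.9379
Aggregate via t-conorm [a + b − a·b]: 0.9728

0.973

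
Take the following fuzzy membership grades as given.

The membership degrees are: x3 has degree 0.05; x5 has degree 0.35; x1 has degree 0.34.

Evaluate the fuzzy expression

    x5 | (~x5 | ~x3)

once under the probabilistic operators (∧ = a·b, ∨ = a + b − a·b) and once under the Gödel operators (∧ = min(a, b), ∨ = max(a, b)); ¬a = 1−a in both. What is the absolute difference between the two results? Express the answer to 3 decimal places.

0.039

Under probabilistic:
  ~x5 = 1 − 0.3500 = 0.6500
  ~x3 = 1 − 0.0500 = 0.9500
  ~x5 | ~x3 = a + b − a·b on (0.6500, 0.9500) = 0.9825
  x5 | (~x5 | ~x3) = a + b − a·b on (0.3500, 0.9825) = 0.9886
  → value = 0.9886
Under Gödel:
  ~x5 = 1 − 0.35 = 0.65
  ~x3 = 1 − 0.05 = 0.95
  ~x5 | ~x3 = max(a, b) on (0.65, 0.95) = 0.95
  x5 | (~x5 | ~x3) = max(a, b) on (0.35, 0.95) = 0.95
  → value = 0.9500
|0.9886 − 0.9500| = 0.039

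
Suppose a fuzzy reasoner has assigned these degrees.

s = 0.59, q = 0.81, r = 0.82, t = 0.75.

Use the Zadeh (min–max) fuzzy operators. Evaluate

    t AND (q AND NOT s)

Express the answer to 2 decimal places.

NOT s = 1 − 0.59 = 0.41
q AND NOT s = min(a, b) on (0.81, 0.41) = 0.41
t AND (q AND NOT s) = min(a, b) on (0.75, 0.41) = 0.41

0.41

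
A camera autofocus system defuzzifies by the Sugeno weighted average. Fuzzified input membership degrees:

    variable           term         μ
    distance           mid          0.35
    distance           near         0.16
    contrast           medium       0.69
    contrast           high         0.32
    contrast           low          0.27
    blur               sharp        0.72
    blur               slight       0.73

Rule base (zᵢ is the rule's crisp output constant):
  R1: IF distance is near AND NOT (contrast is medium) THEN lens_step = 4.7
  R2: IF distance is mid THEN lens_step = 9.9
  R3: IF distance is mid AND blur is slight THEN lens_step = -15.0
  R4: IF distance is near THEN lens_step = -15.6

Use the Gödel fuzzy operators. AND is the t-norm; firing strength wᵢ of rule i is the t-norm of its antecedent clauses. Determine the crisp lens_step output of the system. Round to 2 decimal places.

-3.46

R1 (z=4.7): near=0.16, ¬medium=1−0.69=0.31; AND[min(a, b)] → w = 0.16
R2 (z=9.9): mid=0.35 → w = 0.35
R3 (z=-15.0): mid=0.35, slight=0.73; AND[min(a, b)] → w = 0.35
R4 (z=-15.6): near=0.16 → w = 0.16
Weighted average = (0.16·4.7 + 0.35·9.9 + 0.35·-15.0 + 0.16·-15.6) / (0.16 + 0.35 + 0.35 + 0.16)
  = -3.5290 / 1.0200 = -3.46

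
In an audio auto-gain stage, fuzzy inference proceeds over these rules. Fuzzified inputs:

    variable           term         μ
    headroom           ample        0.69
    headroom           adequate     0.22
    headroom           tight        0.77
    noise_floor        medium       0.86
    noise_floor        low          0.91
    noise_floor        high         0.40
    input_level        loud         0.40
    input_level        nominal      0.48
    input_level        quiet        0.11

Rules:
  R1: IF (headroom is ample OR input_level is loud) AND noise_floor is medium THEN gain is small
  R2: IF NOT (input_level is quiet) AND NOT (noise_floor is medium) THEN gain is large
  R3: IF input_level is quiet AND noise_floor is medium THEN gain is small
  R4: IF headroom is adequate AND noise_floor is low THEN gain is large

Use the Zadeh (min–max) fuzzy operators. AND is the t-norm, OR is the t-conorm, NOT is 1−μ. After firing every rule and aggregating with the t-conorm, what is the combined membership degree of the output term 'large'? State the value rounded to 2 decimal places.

0.22

R1: (ample=0.69 OR loud=0.40) = 0.69; AND[min(a, b)] with medium=0.86 → w = 0.69
R2: ¬quiet=1−0.11=0.89, ¬medium=1−0.86=0.14; AND[min(a, b)] → w = 0.14
R3: quiet=0.11, medium=0.86; AND[min(a, b)] → w = 0.11
R4: adequate=0.22, low=0.91; AND[min(a, b)] → w = 0.22
Rules with consequent 'large': {R2, R4} → strengths 0.14, 0.22
Aggregate via t-conorm [max(a, b)]: 0.22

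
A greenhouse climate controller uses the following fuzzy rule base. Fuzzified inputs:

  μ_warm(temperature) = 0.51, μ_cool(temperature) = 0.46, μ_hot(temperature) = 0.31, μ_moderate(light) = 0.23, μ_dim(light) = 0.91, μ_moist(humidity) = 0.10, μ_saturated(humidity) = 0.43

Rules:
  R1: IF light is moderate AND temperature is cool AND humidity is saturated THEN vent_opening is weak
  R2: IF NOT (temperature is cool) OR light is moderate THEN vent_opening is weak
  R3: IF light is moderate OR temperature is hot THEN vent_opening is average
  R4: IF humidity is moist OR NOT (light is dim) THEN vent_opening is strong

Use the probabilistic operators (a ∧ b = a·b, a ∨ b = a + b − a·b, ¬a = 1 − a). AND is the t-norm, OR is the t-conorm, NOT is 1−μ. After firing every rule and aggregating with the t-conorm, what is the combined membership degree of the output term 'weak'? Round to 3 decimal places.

0.662

R1: moderate=0.23, cool=0.46, saturated=0.43; AND[a·b] → w = 0.0455
R2: ¬cool=1−0.46=0.54, moderate=0.23; OR[a + b − a·b] → w = 0.6458
R3: moderate=0.23, hot=0.31; OR[a + b − a·b] → w = 0.4687
R4: moist=0.10, ¬dim=1−0.91=0.09; OR[a + b − a·b] → w = 0.1810
Rules with consequent 'weak': {R1, R2} → strengths 0.0455, 0.6458
Aggregate via t-conorm [a + b − a·b]: 0.6619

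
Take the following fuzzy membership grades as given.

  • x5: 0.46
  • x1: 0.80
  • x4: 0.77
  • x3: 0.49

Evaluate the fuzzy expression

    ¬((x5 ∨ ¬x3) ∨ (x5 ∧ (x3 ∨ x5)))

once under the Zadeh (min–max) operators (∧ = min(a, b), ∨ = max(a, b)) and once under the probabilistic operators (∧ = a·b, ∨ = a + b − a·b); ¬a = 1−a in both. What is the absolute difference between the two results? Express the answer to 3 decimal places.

Under Zadeh (min–max):
  ¬x3 = 1 − 0.49 = 0.51
  x5 ∨ ¬x3 = max(a, b) on (0.46, 0.51) = 0.51
  x3 ∨ x5 = max(a, b) on (0.49, 0.46) = 0.49
  x5 ∧ (x3 ∨ x5) = min(a, b) on (0.46, 0.49) = 0.46
  (x5 ∨ ¬x3) ∨ (x5 ∧ (x3 ∨ x5)) = max(a, b) on (0.51, 0.46) = 0.51
  ¬((x5 ∨ ¬x3) ∨ (x5 ∧ (x3 ∨ x5))) = 1 − 0.51 = 0.49
  → value = 0.4900
Under probabilistic:
  ¬x3 = 1 − 0.4900 = 0.5100
  x5 ∨ ¬x3 = a + b − a·b on (0.4600, 0.5100) = 0.7354
  x3 ∨ x5 = a + b − a·b on (0.4900, 0.4600) = 0.7246
  x5 ∧ (x3 ∨ x5) = a·b on (0.4600, 0.7246) = 0.3333
  (x5 ∨ ¬x3) ∨ (x5 ∧ (x3 ∨ x5)) = a + b − a·b on (0.7354, 0.3333) = 0.8236
  ¬((x5 ∨ ¬x3) ∨ (x5 ∧ (x3 ∨ x5))) = 1 − 0.8236 = 0.1764
  → value = 0.1764
|0.4900 − 0.1764| = 0.314

0.314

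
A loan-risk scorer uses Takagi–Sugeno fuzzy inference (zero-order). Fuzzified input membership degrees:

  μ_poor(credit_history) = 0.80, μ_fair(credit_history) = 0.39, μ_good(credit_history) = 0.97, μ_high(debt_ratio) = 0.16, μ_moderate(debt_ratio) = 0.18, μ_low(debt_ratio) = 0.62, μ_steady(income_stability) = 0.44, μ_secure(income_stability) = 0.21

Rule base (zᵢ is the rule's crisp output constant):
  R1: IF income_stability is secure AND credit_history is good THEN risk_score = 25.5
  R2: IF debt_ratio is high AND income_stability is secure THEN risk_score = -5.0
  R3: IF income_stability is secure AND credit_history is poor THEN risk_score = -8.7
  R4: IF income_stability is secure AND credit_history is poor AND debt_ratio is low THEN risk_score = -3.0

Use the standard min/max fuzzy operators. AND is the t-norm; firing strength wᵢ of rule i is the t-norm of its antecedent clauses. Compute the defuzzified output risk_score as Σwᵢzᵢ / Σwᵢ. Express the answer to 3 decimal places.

2.656

R1 (z=25.5): secure=0.21, good=0.97; AND[min(a, b)] → w = 0.21
R2 (z=-5.0): high=0.16, secure=0.21; AND[min(a, b)] → w = 0.16
R3 (z=-8.7): secure=0.21, poor=0.80; AND[min(a, b)] → w = 0.21
R4 (z=-3.0): secure=0.21, poor=0.80, low=0.62; AND[min(a, b)] → w = 0.21
Weighted average = (0.21·25.5 + 0.16·-5.0 + 0.21·-8.7 + 0.21·-3.0) / (0.21 + 0.16 + 0.21 + 0.21)
  = 2.0980 / 0.7900 = 2.656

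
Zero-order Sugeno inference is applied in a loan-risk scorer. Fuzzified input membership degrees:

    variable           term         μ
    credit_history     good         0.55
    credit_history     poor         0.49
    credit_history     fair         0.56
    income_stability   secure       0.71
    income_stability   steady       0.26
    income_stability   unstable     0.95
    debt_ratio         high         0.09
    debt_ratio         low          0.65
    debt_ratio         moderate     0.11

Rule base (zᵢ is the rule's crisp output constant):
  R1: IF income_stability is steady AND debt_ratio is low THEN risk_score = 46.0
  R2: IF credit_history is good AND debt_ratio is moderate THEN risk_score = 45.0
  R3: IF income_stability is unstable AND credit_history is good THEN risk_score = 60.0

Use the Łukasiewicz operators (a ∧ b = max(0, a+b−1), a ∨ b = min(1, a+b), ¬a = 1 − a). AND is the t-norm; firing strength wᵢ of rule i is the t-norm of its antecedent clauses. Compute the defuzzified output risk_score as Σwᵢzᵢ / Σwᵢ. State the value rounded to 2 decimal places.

R1 (z=46.0): steady=0.26, low=0.65; AND[max(0, a+b−1)] → w = 0.00
R2 (z=45.0): good=0.55, moderate=0.11; AND[max(0, a+b−1)] → w = 0.00
R3 (z=60.0): unstable=0.95, good=0.55; AND[max(0, a+b−1)] → w = 0.50
Weighted average = (0.00·46.0 + 0.00·45.0 + 0.50·60.0) / (0.00 + 0.00 + 0.50)
  = 30.0000 / 0.5000 = 60.00

60.00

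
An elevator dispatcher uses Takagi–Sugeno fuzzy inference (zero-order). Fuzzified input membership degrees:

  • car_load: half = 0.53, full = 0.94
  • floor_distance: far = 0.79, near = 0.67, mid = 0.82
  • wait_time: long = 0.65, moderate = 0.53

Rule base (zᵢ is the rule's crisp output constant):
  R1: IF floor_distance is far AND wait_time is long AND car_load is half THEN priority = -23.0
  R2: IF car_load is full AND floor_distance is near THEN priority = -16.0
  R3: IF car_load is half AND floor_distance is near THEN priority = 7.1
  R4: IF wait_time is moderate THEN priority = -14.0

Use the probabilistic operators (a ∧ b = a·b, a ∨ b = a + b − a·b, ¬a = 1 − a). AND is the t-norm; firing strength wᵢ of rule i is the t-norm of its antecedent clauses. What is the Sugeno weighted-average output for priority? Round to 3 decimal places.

R1 (z=-23.0): far=0.79, long=0.65, half=0.53; AND[a·b] → w = 0.2722
R2 (z=-16.0): full=0.94, near=0.67; AND[a·b] → w = 0.6298
R3 (z=7.1): half=0.53, near=0.67; AND[a·b] → w = 0.3551
R4 (z=-14.0): moderate=0.53 → w = 0.5300
Weighted average = (0.2722·-23.0 + 0.6298·-16.0 + 0.3551·7.1 + 0.5300·-14.0) / (0.2722 + 0.6298 + 0.3551 + 0.5300)
  = -21.2352 / 1.7871 = -11.883

-11.883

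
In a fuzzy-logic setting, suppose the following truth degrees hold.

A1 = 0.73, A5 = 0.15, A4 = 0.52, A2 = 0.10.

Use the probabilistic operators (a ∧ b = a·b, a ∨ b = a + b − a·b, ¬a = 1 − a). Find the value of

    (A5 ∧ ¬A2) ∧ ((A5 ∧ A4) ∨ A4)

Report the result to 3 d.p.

0.075

¬A2 = 1 − 0.1000 = 0.9000
A5 ∧ ¬A2 = a·b on (0.1500, 0.9000) = 0.1350
A5 ∧ A4 = a·b on (0.1500, 0.5200) = 0.0780
(A5 ∧ A4) ∨ A4 = a + b − a·b on (0.0780, 0.5200) = 0.5574
(A5 ∧ ¬A2) ∧ ((A5 ∧ A4) ∨ A4) = a·b on (0.1350, 0.5574) = 0.0753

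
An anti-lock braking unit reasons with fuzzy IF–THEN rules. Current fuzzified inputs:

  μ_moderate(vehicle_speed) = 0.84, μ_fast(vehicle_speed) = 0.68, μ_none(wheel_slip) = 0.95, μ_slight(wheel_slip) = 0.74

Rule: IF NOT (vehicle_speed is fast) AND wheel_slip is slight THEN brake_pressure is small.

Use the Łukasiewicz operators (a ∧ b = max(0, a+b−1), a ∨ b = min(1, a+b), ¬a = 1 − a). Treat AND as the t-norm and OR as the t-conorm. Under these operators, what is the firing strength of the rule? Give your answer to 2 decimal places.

0.06

firing strength: ¬fast=1−0.68=0.32, slight=0.74; AND[max(0, a+b−1)] → w = 0.06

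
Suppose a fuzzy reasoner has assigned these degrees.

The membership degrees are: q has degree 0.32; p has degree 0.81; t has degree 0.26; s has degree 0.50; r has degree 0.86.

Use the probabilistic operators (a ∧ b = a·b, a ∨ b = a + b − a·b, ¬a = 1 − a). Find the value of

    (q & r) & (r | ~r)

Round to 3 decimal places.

0.242

q & r = a·b on (0.3200, 0.8600) = 0.2752
~r = 1 − 0.8600 = 0.1400
r | ~r = a + b − a·b on (0.8600, 0.1400) = 0.8796
(q & r) & (r | ~r) = a·b on (0.2752, 0.8796) = 0.2421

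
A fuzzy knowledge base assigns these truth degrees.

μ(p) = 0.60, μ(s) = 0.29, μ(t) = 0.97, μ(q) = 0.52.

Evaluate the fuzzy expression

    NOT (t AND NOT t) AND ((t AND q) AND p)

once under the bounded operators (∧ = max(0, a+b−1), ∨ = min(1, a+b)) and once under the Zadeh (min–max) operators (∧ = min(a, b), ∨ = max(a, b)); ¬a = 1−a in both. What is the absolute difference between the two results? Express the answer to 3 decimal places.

Under bounded:
  NOT t = 1 − 0.97 = 0.03
  t AND NOT t = max(0, a+b−1) on (0.97, 0.03) = 0.00
  NOT (t AND NOT t) = 1 − 0.00 = 1.00
  t AND q = max(0, a+b−1) on (0.97, 0.52) = 0.49
  (t AND q) AND p = max(0, a+b−1) on (0.49, 0.60) = 0.09
  NOT (t AND NOT t) AND ((t AND q) AND p) = max(0, a+b−1) on (1.00, 0.09) = 0.09
  → value = 0.0900
Under Zadeh (min–max):
  NOT t = 1 − 0.97 = 0.03
  t AND NOT t = min(a, b) on (0.97, 0.03) = 0.03
  NOT (t AND NOT t) = 1 − 0.03 = 0.97
  t AND q = min(a, b) on (0.97, 0.52) = 0.52
  (t AND q) AND p = min(a, b) on (0.52, 0.60) = 0.52
  NOT (t AND NOT t) AND ((t AND q) AND p) = min(a, b) on (0.97, 0.52) = 0.52
  → value = 0.5200
|0.0900 − 0.5200| = 0.430

0.430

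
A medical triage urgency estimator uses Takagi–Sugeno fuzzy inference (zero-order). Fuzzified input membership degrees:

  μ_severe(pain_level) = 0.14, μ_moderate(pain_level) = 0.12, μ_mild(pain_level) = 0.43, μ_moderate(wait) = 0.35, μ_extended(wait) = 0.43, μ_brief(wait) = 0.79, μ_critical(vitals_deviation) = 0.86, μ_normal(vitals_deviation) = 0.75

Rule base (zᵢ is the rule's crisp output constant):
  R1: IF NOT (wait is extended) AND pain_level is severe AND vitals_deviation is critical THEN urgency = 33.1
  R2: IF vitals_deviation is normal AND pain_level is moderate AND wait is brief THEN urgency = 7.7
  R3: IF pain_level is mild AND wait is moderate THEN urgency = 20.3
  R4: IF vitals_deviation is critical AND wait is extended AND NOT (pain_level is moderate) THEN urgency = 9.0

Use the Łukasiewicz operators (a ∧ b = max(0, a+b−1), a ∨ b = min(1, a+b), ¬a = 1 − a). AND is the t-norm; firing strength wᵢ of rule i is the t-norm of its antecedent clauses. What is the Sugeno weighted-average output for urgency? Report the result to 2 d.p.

9.00

R1 (z=33.1): ¬extended=1−0.43=0.57, severe=0.14, critical=0.86; AND[max(0, a+b−1)] → w = 0.00
R2 (z=7.7): normal=0.75, moderate=0.12, brief=0.79; AND[max(0, a+b−1)] → w = 0.00
R3 (z=20.3): mild=0.43, moderate=0.35; AND[max(0, a+b−1)] → w = 0.00
R4 (z=9.0): critical=0.86, extended=0.43, ¬moderate=1−0.12=0.88; AND[max(0, a+b−1)] → w = 0.17
Weighted average = (0.00·33.1 + 0.00·7.7 + 0.00·20.3 + 0.17·9.0) / (0.00 + 0.00 + 0.00 + 0.17)
  = 1.5300 / 0.1700 = 9.00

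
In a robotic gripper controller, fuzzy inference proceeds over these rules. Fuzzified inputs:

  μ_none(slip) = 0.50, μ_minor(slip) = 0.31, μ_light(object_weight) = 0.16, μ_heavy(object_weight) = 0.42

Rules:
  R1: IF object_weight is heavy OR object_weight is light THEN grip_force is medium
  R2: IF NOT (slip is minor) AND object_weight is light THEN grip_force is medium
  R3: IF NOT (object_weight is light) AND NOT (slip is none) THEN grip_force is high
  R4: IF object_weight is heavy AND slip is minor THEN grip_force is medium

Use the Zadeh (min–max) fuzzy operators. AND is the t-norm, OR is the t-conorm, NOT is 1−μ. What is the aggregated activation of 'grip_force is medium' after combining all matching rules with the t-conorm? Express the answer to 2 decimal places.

0.42

R1: heavy=0.42, light=0.16; OR[max(a, b)] → w = 0.42
R2: ¬minor=1−0.31=0.69, light=0.16; AND[min(a, b)] → w = 0.16
R3: ¬light=1−0.16=0.84, ¬none=1−0.50=0.50; AND[min(a, b)] → w = 0.50
R4: heavy=0.42, minor=0.31; AND[min(a, b)] → w = 0.31
Rules with consequent 'medium': {R1, R2, R4} → strengths 0.42, 0.16, 0.31
Aggregate via t-conorm [max(a, b)]: 0.42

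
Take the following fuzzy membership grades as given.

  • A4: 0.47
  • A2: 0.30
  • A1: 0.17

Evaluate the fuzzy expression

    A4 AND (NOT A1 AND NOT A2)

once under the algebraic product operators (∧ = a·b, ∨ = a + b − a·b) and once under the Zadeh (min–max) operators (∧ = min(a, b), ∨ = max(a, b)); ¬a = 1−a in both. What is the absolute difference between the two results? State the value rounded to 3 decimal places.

Under algebraic product:
  NOT A1 = 1 − 0.1700 = 0.8300
  NOT A2 = 1 − 0.3000 = 0.7000
  NOT A1 AND NOT A2 = a·b on (0.8300, 0.7000) = 0.5810
  A4 AND (NOT A1 AND NOT A2) = a·b on (0.4700, 0.5810) = 0.2731
  → value = 0.2731
Under Zadeh (min–max):
  NOT A1 = 1 − 0.17 = 0.83
  NOT A2 = 1 − 0.30 = 0.70
  NOT A1 AND NOT A2 = min(a, b) on (0.83, 0.70) = 0.70
  A4 AND (NOT A1 AND NOT A2) = min(a, b) on (0.47, 0.70) = 0.47
  → value = 0.4700
|0.2731 − 0.4700| = 0.197

0.197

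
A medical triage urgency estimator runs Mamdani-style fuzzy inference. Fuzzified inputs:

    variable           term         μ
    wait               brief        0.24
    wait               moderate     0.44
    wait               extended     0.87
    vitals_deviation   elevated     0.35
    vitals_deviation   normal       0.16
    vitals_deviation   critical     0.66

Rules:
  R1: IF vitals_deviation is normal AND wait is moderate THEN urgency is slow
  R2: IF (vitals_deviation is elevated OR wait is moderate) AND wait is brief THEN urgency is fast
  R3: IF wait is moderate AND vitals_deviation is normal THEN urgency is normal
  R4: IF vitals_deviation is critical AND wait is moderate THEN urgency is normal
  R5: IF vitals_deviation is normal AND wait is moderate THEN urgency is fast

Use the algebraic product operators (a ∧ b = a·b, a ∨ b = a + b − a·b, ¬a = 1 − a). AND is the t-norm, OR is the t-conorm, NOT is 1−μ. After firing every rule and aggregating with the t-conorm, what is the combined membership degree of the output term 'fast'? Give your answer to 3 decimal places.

R1: normal=0.16, moderate=0.44; AND[a·b] → w = 0.0704
R2: (elevated=0.35 OR moderate=0.44) = 0.6360; AND[a·b] with brief=0.24 → w = 0.1526
R3: moderate=0.44, normal=0.16; AND[a·b] → w = 0.0704
R4: critical=0.66, moderate=0.44; AND[a·b] → w = 0.2904
R5: normal=0.16, moderate=0.44; AND[a·b] → w = 0.0704
Rules with consequent 'fast': {R2, R5} → strengths 0.1526, 0.0704
Aggregate via t-conorm [a + b − a·b]: 0.2123

0.212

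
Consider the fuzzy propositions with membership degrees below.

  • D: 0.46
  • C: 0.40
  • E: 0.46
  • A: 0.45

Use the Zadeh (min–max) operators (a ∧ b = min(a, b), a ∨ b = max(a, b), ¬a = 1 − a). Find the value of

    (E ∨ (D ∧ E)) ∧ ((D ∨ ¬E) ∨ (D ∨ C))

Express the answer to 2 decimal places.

D ∧ E = min(a, b) on (0.46, 0.46) = 0.46
E ∨ (D ∧ E) = max(a, b) on (0.46, 0.46) = 0.46
¬E = 1 − 0.46 = 0.54
D ∨ ¬E = max(a, b) on (0.46, 0.54) = 0.54
D ∨ C = max(a, b) on (0.46, 0.40) = 0.46
(D ∨ ¬E) ∨ (D ∨ C) = max(a, b) on (0.54, 0.46) = 0.54
(E ∨ (D ∧ E)) ∧ ((D ∨ ¬E) ∨ (D ∨ C)) = min(a, b) on (0.46, 0.54) = 0.46

0.46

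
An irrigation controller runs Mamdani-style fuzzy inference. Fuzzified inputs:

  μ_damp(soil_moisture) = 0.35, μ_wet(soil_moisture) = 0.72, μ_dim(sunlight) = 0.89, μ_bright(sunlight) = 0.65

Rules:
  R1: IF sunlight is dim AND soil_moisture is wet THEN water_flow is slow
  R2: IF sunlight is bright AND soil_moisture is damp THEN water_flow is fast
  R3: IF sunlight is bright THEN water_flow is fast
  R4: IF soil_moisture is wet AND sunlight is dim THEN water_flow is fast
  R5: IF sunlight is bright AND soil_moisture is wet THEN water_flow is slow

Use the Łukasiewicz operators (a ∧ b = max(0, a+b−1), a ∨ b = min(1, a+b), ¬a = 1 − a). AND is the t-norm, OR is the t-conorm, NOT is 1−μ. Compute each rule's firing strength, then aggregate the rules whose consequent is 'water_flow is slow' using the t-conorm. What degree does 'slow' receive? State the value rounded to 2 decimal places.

0.98

R1: dim=0.89, wet=0.72; AND[max(0, a+b−1)] → w = 0.61
R2: bright=0.65, damp=0.35; AND[max(0, a+b−1)] → w = 0.00
R3: bright=0.65 → w = 0.65
R4: wet=0.72, dim=0.89; AND[max(0, a+b−1)] → w = 0.61
R5: bright=0.65, wet=0.72; AND[max(0, a+b−1)] → w = 0.37
Rules with consequent 'slow': {R1, R5} → strengths 0.61, 0.37
Aggregate via t-conorm [min(1, a+b)]: 0.98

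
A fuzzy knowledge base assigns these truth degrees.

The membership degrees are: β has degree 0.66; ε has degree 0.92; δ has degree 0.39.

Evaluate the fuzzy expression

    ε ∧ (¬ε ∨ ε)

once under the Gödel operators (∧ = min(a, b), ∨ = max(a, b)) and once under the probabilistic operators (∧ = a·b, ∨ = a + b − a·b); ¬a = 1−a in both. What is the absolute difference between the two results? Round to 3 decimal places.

0.068

Under Gödel:
  ¬ε = 1 − 0.92 = 0.08
  ¬ε ∨ ε = max(a, b) on (0.08, 0.92) = 0.92
  ε ∧ (¬ε ∨ ε) = min(a, b) on (0.92, 0.92) = 0.92
  → value = 0.9200
Under probabilistic:
  ¬ε = 1 − 0.9200 = 0.0800
  ¬ε ∨ ε = a + b − a·b on (0.0800, 0.9200) = 0.9264
  ε ∧ (¬ε ∨ ε) = a·b on (0.9200, 0.9264) = 0.8523
  → value = 0.8523
|0.9200 − 0.8523| = 0.068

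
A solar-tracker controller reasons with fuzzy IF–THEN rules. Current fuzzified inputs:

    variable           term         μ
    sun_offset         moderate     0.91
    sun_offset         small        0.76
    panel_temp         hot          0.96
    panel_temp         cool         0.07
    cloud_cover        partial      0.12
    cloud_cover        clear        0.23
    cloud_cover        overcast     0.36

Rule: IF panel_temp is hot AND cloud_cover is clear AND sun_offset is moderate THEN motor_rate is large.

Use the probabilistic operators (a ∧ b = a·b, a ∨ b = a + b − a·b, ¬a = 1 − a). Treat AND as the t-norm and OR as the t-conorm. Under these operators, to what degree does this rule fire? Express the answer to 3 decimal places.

firing strength: hot=0.96, clear=0.23, moderate=0.91; AND[a·b] → w = 0.2009

0.201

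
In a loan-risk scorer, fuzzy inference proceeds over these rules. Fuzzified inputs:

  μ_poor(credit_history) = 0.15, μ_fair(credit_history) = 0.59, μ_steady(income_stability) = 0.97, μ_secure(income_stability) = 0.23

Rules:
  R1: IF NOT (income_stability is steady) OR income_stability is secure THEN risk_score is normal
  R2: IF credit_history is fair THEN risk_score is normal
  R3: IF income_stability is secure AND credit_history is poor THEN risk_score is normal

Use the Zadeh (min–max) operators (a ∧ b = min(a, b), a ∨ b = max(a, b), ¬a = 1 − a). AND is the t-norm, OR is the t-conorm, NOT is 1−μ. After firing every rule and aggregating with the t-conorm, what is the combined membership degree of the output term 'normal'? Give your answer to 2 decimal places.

0.59

R1: ¬steady=1−0.97=0.03, secure=0.23; OR[max(a, b)] → w = 0.23
R2: fair=0.59 → w = 0.59
R3: secure=0.23, poor=0.15; AND[min(a, b)] → w = 0.15
Rules with consequent 'normal': {R1, R2, R3} → strengths 0.23, 0.59, 0.15
Aggregate via t-conorm [max(a, b)]: 0.59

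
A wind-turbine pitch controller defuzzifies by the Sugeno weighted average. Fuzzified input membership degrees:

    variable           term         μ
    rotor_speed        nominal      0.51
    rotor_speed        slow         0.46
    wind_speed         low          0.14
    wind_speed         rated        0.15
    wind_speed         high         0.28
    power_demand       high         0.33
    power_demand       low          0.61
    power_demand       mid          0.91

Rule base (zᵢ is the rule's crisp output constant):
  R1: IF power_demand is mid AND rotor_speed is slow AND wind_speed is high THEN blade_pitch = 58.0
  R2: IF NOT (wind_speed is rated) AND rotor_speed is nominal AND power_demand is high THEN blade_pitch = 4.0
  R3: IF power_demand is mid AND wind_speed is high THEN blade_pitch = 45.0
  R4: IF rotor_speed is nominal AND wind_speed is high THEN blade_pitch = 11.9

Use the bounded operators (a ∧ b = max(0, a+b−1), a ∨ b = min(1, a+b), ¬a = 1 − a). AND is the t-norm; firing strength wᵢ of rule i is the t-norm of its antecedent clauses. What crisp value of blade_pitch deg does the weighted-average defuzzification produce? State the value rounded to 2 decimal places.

45.00

R1 (z=58.0): mid=0.91, slow=0.46, high=0.28; AND[max(0, a+b−1)] → w = 0.00
R2 (z=4.0): ¬rated=1−0.15=0.85, nominal=0.51, high=0.33; AND[max(0, a+b−1)] → w = 0.00
R3 (z=45.0): mid=0.91, high=0.28; AND[max(0, a+b−1)] → w = 0.19
R4 (z=11.9): nominal=0.51, high=0.28; AND[max(0, a+b−1)] → w = 0.00
Weighted average = (0.00·58.0 + 0.00·4.0 + 0.19·45.0 + 0.00·11.9) / (0.00 + 0.00 + 0.19 + 0.00)
  = 8.5500 / 0.1900 = 45.00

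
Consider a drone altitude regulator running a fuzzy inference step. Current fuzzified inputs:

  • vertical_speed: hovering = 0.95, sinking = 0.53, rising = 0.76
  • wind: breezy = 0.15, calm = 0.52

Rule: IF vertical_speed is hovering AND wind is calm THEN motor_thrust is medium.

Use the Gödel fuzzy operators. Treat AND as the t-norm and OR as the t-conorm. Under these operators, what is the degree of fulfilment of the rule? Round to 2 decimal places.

firing strength: hovering=0.95, calm=0.52; AND[min(a, b)] → w = 0.52

0.52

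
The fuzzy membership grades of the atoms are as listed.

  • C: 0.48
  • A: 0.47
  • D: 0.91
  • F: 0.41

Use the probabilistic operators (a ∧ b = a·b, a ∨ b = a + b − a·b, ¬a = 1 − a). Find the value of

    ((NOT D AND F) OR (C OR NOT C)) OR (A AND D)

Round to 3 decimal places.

NOT D = 1 − 0.9100 = 0.0900
NOT D AND F = a·b on (0.0900, 0.4100) = 0.0369
NOT C = 1 − 0.4800 = 0.5200
C OR NOT C = a + b − a·b on (0.4800, 0.5200) = 0.7504
(NOT D AND F) OR (C OR NOT C) = a + b − a·b on (0.0369, 0.7504) = 0.7596
A AND D = a·b on (0.4700, 0.9100) = 0.4277
((NOT D AND F) OR (C OR NOT C)) OR (A AND D) = a + b − a·b on (0.7596, 0.4277) = 0.8624

0.862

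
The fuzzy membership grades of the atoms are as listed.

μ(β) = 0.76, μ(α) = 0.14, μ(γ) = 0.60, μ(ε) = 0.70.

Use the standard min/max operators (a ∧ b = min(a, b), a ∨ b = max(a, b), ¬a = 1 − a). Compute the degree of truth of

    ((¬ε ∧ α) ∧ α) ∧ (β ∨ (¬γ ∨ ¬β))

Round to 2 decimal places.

¬ε = 1 − 0.70 = 0.30
¬ε ∧ α = min(a, b) on (0.30, 0.14) = 0.14
(¬ε ∧ α) ∧ α = min(a, b) on (0.14, 0.14) = 0.14
¬γ = 1 − 0.60 = 0.40
¬β = 1 − 0.76 = 0.24
¬γ ∨ ¬β = max(a, b) on (0.40, 0.24) = 0.40
β ∨ (¬γ ∨ ¬β) = max(a, b) on (0.76, 0.40) = 0.76
((¬ε ∧ α) ∧ α) ∧ (β ∨ (¬γ ∨ ¬β)) = min(a, b) on (0.14, 0.76) = 0.14

0.14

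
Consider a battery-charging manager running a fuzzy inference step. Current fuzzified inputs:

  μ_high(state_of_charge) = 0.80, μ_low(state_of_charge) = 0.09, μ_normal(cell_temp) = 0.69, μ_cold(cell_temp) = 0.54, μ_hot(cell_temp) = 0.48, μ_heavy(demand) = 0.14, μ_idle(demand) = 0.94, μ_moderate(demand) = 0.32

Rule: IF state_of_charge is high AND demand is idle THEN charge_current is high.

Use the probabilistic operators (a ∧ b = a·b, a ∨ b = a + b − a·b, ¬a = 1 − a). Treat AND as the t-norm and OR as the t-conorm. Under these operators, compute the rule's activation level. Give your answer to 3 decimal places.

0.752

firing strength: high=0.80, idle=0.94; AND[a·b] → w = 0.7520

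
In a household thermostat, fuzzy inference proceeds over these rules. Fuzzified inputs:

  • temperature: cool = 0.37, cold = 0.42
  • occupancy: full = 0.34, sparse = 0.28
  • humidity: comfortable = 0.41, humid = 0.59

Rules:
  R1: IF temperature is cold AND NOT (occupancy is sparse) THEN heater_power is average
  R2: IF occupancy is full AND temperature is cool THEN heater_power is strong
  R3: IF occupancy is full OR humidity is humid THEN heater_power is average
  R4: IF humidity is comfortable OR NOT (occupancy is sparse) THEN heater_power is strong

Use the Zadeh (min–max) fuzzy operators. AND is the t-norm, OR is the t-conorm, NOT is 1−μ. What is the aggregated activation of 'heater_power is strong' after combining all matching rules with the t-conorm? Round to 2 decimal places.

0.72

R1: cold=0.42, ¬sparse=1−0.28=0.72; AND[min(a, b)] → w = 0.42
R2: full=0.34, cool=0.37; AND[min(a, b)] → w = 0.34
R3: full=0.34, humid=0.59; OR[max(a, b)] → w = 0.59
R4: comfortable=0.41, ¬sparse=1−0.28=0.72; OR[max(a, b)] → w = 0.72
Rules with consequent 'strong': {R2, R4} → strengths 0.34, 0.72
Aggregate via t-conorm [max(a, b)]: 0.72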